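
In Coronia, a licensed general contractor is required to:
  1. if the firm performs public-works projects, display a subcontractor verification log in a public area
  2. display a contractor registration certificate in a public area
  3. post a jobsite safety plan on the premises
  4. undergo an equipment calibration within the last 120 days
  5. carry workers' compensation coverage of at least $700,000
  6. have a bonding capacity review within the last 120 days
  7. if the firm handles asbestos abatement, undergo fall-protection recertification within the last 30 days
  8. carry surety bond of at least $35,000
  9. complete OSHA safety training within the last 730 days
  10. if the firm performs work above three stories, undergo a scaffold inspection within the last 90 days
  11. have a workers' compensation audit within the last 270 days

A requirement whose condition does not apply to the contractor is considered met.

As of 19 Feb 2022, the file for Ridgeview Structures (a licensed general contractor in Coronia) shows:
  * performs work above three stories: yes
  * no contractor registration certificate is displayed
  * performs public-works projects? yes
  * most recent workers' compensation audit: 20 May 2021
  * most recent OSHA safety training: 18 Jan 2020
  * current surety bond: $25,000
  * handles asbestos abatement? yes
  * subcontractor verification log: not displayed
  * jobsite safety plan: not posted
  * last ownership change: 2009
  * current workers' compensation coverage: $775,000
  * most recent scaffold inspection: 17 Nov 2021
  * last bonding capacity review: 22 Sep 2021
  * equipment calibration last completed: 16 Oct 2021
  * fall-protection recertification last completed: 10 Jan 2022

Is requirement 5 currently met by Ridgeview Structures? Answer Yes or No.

5. workers' compensation coverage $775,000 ≥ $700,000 → met

Yes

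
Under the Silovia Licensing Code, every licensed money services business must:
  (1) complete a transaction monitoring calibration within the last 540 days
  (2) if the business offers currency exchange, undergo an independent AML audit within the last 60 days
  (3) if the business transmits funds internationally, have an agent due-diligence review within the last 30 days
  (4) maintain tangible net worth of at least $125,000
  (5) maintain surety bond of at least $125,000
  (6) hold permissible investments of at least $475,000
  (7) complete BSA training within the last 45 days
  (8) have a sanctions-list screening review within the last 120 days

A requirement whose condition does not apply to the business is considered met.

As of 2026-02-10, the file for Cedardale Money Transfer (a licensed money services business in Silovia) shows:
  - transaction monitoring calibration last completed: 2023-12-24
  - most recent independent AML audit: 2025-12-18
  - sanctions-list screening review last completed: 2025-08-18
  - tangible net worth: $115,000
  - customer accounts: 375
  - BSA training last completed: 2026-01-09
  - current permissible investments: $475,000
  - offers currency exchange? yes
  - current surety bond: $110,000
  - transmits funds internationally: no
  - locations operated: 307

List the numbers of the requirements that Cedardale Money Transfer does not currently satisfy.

1. transaction monitoring calibration 779 days ago vs limit 540 → not met
2. condition 'offers currency exchange' holds; independent AML audit 54 days ago vs limit 60 → met
3. condition 'transmits funds internationally' does not hold → requirement n/a → met
4. tangible net worth $115,000 < $125,000 → not met
5. surety bond $110,000 < $125,000 → not met
6. permissible investments $475,000 ≥ $475,000 → met
7. BSA training 32 days ago vs limit 45 → met
8. sanctions-list screening review 176 days ago vs limit 120 → not met
Not met: 1, 4, 5, 8

1, 4, 5, 8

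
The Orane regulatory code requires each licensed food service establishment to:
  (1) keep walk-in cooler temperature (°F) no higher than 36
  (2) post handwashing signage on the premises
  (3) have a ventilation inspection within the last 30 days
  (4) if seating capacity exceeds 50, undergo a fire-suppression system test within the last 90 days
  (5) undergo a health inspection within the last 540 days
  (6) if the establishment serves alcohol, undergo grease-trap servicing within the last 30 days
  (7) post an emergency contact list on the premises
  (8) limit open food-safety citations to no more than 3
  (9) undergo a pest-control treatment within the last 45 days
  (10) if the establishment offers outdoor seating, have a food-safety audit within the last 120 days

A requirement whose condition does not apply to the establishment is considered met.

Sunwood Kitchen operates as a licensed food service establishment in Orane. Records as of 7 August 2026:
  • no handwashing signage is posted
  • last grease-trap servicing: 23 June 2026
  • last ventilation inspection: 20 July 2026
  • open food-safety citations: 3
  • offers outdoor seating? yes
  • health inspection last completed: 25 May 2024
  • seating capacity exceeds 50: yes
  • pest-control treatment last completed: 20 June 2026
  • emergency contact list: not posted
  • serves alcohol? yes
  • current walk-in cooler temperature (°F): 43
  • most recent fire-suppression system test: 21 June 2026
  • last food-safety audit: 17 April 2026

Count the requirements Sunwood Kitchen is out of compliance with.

6

1. walk-in cooler temperature (°F) 43 > 36 → not met
2. handwashing signage absent → not met
3. ventilation inspection 18 days ago vs limit 30 → met
4. condition 'seating capacity exceeds 50' holds; fire-suppression system test 47 days ago vs limit 90 → met
5. health inspection 804 days ago vs limit 540 → not met
6. condition 'serves alcohol' holds; grease-trap servicing 45 days ago vs limit 30 → not met
7. emergency contact list absent → not met
8. open food-safety citations 3 ≤ 3 → met
9. pest-control treatment 48 days ago vs limit 45 → not met
10. condition 'offers outdoor seating' holds; food-safety audit 112 days ago vs limit 120 → met
Not met: 6 of 10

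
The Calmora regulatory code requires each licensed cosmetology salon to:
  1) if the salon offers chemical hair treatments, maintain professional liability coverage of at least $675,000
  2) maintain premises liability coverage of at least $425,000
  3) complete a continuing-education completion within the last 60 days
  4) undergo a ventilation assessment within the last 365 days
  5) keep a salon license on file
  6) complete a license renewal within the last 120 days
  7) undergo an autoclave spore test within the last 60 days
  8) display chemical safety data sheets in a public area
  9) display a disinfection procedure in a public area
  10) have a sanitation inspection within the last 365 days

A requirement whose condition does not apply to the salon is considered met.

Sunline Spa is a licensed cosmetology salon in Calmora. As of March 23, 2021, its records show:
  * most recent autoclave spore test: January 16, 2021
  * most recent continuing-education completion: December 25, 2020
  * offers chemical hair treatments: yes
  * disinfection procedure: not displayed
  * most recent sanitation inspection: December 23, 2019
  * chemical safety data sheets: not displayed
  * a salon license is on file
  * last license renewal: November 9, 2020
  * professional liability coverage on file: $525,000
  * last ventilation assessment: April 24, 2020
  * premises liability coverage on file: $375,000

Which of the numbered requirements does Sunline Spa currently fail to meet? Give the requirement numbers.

1. condition 'offers chemical hair treatments' holds; professional liability coverage $525,000 < $675,000 → not met
2. premises liability coverage $375,000 < $425,000 → not met
3. continuing-education completion 88 days ago vs limit 60 → not met
4. ventilation assessment 333 days ago vs limit 365 → met
5. salon license present → met
6. license renewal 134 days ago vs limit 120 → not met
7. autoclave spore test 66 days ago vs limit 60 → not met
8. chemical safety data sheets absent → not met
9. disinfection procedure absent → not met
10. sanitation inspection 456 days ago vs limit 365 → not met
Not met: 1, 2, 3, 6, 7, 8, 9, 10

1, 2, 3, 6, 7, 8, 9, 10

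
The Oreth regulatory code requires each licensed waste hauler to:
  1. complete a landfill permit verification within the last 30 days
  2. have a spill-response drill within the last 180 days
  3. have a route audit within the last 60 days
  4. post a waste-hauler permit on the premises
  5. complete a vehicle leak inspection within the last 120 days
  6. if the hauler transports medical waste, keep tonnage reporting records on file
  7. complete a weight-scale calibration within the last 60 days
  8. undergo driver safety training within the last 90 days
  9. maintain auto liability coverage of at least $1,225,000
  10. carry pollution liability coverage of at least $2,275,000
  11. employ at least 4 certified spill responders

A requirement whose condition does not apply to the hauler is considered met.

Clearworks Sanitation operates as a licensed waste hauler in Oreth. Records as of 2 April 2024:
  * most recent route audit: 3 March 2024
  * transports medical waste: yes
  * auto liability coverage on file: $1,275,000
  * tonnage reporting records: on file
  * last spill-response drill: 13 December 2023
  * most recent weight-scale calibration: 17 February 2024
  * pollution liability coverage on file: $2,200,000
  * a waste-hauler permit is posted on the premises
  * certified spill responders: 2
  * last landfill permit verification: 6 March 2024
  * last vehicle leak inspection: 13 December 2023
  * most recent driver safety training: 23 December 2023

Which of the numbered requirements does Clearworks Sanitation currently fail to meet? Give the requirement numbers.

1. landfill permit verification 27 days ago vs limit 30 → met
2. spill-response drill 111 days ago vs limit 180 → met
3. route audit 30 days ago vs limit 60 → met
4. waste-hauler permit present → met
5. vehicle leak inspection 111 days ago vs limit 120 → met
6. condition 'transports medical waste' holds; tonnage reporting records present → met
7. weight-scale calibration 45 days ago vs limit 60 → met
8. driver safety training 101 days ago vs limit 90 → not met
9. auto liability coverage $1,275,000 ≥ $1,225,000 → met
10. pollution liability coverage $2,200,000 < $2,275,000 → not met
11. certified spill responders 2 < 4 → not met
Not met: 8, 10, 11

8, 10, 11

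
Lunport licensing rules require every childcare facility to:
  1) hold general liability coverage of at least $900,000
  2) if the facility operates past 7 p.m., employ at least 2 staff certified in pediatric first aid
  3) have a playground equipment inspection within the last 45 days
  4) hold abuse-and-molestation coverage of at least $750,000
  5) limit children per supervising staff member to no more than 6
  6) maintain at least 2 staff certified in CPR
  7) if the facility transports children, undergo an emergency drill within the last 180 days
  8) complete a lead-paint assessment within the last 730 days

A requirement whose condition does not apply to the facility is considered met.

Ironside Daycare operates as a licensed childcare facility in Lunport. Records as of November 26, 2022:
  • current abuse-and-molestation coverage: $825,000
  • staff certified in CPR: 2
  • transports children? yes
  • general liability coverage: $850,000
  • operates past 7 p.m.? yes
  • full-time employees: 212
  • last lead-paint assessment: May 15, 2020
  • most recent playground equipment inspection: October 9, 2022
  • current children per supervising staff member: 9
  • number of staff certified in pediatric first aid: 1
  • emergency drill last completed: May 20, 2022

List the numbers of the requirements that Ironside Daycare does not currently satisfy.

1. general liability coverage $850,000 < $900,000 → not met
2. condition 'operates past 7 p.m.' holds; staff certified in pediatric first aid 1 < 2 → not met
3. playground equipment inspection 48 days ago vs limit 45 → not met
4. abuse-and-molestation coverage $825,000 ≥ $750,000 → met
5. children per supervising staff member 9 > 6 → not met
6. staff certified in CPR 2 ≥ 2 → met
7. condition 'transports children' holds; emergency drill 190 days ago vs limit 180 → not met
8. lead-paint assessment 925 days ago vs limit 730 → not met
Not met: 1, 2, 3, 5, 7, 8

1, 2, 3, 5, 7, 8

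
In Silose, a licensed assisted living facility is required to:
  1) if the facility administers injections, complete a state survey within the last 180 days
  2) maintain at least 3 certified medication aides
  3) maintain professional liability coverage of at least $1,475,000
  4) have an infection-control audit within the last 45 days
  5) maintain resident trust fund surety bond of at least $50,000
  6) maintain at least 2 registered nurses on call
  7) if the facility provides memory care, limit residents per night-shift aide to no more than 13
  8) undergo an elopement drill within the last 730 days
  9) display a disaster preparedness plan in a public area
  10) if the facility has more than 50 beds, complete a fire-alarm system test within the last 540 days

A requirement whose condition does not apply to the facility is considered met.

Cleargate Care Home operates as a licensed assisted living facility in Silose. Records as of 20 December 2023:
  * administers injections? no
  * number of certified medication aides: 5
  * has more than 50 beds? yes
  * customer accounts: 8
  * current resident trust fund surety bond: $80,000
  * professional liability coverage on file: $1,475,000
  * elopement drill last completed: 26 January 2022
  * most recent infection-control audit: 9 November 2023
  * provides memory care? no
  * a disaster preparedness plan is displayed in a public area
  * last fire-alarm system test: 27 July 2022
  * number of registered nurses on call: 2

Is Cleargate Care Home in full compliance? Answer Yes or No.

1. condition 'administers injections' does not hold → requirement n/a → met
2. certified medication aides 5 ≥ 3 → met
3. professional liability coverage $1,475,000 ≥ $1,475,000 → met
4. infection-control audit 41 days ago vs limit 45 → met
5. resident trust fund surety bond $80,000 ≥ $50,000 → met
6. registered nurses on call 2 ≥ 2 → met
7. condition 'provides memory care' does not hold → requirement n/a → met
8. elopement drill 693 days ago vs limit 730 → met
9. disaster preparedness plan present → met
10. condition 'has more than 50 beds' holds; fire-alarm system test 511 days ago vs limit 540 → met
All met.

Yes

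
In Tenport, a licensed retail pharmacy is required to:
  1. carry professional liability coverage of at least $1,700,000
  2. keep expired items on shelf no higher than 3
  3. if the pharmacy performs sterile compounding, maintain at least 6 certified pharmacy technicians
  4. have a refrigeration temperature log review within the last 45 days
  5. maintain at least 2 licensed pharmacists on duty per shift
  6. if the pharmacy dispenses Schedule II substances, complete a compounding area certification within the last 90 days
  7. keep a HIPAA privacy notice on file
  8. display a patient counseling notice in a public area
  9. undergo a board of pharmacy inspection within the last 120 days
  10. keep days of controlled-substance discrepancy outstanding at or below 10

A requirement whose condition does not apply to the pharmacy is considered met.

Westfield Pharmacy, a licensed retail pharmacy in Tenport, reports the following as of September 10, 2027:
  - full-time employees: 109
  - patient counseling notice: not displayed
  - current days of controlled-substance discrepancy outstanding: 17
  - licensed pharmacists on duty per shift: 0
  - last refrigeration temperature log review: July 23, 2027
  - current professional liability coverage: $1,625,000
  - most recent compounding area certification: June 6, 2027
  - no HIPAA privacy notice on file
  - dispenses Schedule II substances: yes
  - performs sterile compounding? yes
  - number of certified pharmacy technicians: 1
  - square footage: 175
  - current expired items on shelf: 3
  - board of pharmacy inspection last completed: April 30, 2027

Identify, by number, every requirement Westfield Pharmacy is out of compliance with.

1. professional liability coverage $1,625,000 < $1,700,000 → not met
2. expired items on shelf 3 ≤ 3 → met
3. condition 'performs sterile compounding' holds; certified pharmacy technicians 1 < 6 → not met
4. refrigeration temperature log review 49 days ago vs limit 45 → not met
5. licensed pharmacists on duty per shift 0 < 2 → not met
6. condition 'dispenses Schedule II substances' holds; compounding area certification 96 days ago vs limit 90 → not met
7. HIPAA privacy notice absent → not met
8. patient counseling notice absent → not met
9. board of pharmacy inspection 133 days ago vs limit 120 → not met
10. days of controlled-substance discrepancy outstanding 17 > 10 → not met
Not met: 1, 3, 4, 5, 6, 7, 8, 9, 10

1, 3, 4, 5, 6, 7, 8, 9, 10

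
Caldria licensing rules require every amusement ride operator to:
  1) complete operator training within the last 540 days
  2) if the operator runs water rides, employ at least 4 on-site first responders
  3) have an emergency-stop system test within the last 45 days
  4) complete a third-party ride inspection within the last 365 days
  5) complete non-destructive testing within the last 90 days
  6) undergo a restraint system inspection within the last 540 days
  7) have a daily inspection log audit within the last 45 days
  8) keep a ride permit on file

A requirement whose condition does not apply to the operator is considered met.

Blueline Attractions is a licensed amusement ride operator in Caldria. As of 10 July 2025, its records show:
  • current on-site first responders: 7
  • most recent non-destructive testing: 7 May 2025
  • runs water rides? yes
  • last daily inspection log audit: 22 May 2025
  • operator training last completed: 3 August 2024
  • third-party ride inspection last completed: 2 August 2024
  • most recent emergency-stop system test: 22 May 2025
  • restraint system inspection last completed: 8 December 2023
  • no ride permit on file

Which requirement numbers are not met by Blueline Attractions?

3, 6, 7, 8

1. operator training 341 days ago vs limit 540 → met
2. condition 'runs water rides' holds; on-site first responders 7 ≥ 4 → met
3. emergency-stop system test 49 days ago vs limit 45 → not met
4. third-party ride inspection 342 days ago vs limit 365 → met
5. non-destructive testing 64 days ago vs limit 90 → met
6. restraint system inspection 580 days ago vs limit 540 → not met
7. daily inspection log audit 49 days ago vs limit 45 → not met
8. ride permit absent → not met
Not met: 3, 6, 7, 8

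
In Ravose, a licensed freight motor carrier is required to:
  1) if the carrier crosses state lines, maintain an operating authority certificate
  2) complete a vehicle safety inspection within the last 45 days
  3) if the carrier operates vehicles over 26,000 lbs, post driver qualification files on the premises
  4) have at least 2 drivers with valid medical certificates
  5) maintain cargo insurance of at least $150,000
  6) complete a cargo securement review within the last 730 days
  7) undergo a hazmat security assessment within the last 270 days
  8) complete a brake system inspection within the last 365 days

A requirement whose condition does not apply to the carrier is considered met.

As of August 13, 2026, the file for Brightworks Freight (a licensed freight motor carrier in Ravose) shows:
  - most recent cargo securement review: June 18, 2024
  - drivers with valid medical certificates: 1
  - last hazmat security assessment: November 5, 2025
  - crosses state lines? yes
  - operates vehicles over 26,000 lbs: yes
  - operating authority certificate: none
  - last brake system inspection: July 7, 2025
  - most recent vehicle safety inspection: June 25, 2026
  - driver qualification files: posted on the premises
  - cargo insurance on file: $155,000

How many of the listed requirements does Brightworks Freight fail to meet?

6

1. condition 'crosses state lines' holds; operating authority certificate absent → not met
2. vehicle safety inspection 49 days ago vs limit 45 → not met
3. condition 'operates vehicles over 26,000 lbs' holds; driver qualification files present → met
4. drivers with valid medical certificates 1 < 2 → not met
5. cargo insurance $155,000 ≥ $150,000 → met
6. cargo securement review 786 days ago vs limit 730 → not met
7. hazmat security assessment 281 days ago vs limit 270 → not met
8. brake system inspection 402 days ago vs limit 365 → not met
Not met: 6 of 8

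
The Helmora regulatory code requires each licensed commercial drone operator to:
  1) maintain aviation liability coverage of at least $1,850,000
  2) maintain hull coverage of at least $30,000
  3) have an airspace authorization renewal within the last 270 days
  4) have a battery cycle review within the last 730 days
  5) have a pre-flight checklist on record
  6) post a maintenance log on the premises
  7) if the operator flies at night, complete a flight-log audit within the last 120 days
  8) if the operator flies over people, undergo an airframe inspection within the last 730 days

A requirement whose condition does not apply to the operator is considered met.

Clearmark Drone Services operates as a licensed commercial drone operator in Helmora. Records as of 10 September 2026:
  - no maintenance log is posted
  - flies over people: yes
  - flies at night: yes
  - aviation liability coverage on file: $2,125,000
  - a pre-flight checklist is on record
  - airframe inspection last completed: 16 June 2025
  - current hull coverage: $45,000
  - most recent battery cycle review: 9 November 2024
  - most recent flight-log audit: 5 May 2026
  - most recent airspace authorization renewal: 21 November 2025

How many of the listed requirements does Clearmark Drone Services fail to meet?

1. aviation liability coverage $2,125,000 ≥ $1,850,000 → met
2. hull coverage $45,000 ≥ $30,000 → met
3. airspace authorization renewal 293 days ago vs limit 270 → not met
4. battery cycle review 670 days ago vs limit 730 → met
5. pre-flight checklist present → met
6. maintenance log absent → not met
7. condition 'flies at night' holds; flight-log audit 128 days ago vs limit 120 → not met
8. condition 'flies over people' holds; airframe inspection 451 days ago vs limit 730 → met
Not met: 3 of 8

3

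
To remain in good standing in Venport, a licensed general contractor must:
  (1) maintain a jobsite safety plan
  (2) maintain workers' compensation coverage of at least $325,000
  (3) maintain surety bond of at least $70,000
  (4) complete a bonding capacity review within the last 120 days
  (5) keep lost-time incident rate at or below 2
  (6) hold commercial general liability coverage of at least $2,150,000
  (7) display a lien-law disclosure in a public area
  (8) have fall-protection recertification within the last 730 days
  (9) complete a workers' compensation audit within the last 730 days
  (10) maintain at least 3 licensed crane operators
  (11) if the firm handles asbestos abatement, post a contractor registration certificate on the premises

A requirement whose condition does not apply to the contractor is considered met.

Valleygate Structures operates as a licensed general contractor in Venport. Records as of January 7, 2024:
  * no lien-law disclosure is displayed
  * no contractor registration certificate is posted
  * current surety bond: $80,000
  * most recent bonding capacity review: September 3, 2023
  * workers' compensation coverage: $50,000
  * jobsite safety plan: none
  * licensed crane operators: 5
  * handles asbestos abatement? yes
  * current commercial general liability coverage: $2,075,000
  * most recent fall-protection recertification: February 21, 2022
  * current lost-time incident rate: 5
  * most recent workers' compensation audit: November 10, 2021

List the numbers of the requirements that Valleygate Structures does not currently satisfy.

1, 2, 4, 5, 6, 7, 9, 11

1. jobsite safety plan absent → not met
2. workers' compensation coverage $50,000 < $325,000 → not met
3. surety bond $80,000 ≥ $70,000 → met
4. bonding capacity review 126 days ago vs limit 120 → not met
5. lost-time incident rate 5 > 2 → not met
6. commercial general liability coverage $2,075,000 < $2,150,000 → not met
7. lien-law disclosure absent → not met
8. fall-protection recertification 685 days ago vs limit 730 → met
9. workers' compensation audit 788 days ago vs limit 730 → not met
10. licensed crane operators 5 ≥ 3 → met
11. condition 'handles asbestos abatement' holds; contractor registration certificate absent → not met
Not met: 1, 2, 4, 5, 6, 7, 9, 11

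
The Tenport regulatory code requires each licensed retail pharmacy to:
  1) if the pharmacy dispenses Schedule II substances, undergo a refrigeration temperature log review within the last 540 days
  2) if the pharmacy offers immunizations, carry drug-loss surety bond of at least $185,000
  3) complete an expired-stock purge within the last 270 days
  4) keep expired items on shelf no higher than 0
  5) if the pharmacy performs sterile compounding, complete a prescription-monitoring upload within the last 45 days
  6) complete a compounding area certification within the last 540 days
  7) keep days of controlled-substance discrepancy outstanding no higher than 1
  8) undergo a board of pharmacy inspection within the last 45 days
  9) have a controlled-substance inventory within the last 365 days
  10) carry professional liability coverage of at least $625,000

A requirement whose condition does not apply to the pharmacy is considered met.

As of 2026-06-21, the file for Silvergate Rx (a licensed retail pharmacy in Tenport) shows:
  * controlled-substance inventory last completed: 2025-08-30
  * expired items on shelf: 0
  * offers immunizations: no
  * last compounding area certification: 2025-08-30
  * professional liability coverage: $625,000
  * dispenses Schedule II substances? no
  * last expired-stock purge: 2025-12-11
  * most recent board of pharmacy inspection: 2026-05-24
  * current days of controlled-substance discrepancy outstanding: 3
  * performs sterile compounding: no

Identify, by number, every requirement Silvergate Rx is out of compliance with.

1. condition 'dispenses Schedule II substances' does not hold → requirement n/a → met
2. condition 'offers immunizations' does not hold → requirement n/a → met
3. expired-stock purge 192 days ago vs limit 270 → met
4. expired items on shelf 0 ≤ 0 → met
5. condition 'performs sterile compounding' does not hold → requirement n/a → met
6. compounding area certification 295 days ago vs limit 540 → met
7. days of controlled-substance discrepancy outstanding 3 > 1 → not met
8. board of pharmacy inspection 28 days ago vs limit 45 → met
9. controlled-substance inventory 295 days ago vs limit 365 → met
10. professional liability coverage $625,000 ≥ $625,000 → met
Not met: 7

7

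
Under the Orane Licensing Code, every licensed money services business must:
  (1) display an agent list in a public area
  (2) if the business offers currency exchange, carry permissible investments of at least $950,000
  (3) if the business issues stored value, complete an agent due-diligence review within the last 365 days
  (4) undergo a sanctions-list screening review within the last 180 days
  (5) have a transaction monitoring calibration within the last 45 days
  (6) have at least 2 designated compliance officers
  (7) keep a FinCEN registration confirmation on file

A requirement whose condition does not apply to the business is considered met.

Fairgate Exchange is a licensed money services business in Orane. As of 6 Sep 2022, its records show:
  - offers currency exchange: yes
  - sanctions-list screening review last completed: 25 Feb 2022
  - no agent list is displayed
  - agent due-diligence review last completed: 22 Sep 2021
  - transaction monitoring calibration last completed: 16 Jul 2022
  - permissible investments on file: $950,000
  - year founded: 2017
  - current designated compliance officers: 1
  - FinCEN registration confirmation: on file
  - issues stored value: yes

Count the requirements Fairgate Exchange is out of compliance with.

1. agent list absent → not met
2. condition 'offers currency exchange' holds; permissible investments $950,000 ≥ $950,000 → met
3. condition 'issues stored value' holds; agent due-diligence review 349 days ago vs limit 365 → met
4. sanctions-list screening review 193 days ago vs limit 180 → not met
5. transaction monitoring calibration 52 days ago vs limit 45 → not met
6. designated compliance officers 1 < 2 → not met
7. FinCEN registration confirmation present → met
Not met: 4 of 7

4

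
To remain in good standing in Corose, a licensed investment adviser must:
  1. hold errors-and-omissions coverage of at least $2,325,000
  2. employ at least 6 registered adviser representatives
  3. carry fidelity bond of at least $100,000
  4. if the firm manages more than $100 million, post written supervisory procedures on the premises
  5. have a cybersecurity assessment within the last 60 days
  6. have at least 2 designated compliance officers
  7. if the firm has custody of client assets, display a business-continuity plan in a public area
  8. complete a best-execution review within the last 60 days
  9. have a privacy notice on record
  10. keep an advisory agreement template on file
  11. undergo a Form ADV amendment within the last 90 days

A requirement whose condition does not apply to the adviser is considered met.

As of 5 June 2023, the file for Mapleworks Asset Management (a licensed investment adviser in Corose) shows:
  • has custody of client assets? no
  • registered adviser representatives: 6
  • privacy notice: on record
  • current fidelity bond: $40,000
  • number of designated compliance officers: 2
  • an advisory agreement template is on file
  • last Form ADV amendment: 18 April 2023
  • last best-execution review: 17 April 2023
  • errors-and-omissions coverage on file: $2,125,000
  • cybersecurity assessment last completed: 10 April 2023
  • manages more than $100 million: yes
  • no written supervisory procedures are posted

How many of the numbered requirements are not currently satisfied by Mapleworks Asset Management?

1. errors-and-omissions coverage $2,125,000 < $2,325,000 → not met
2. registered adviser representatives 6 ≥ 6 → met
3. fidelity bond $40,000 < $100,000 → not met
4. condition 'manages more than $100 million' holds; written supervisory procedures absent → not met
5. cybersecurity assessment 56 days ago vs limit 60 → met
6. designated compliance officers 2 ≥ 2 → met
7. condition 'has custody of client assets' does not hold → requirement n/a → met
8. best-execution review 49 days ago vs limit 60 → met
9. privacy notice present → met
10. advisory agreement template present → met
11. Form ADV amendment 48 days ago vs limit 90 → met
Not met: 3 of 11

3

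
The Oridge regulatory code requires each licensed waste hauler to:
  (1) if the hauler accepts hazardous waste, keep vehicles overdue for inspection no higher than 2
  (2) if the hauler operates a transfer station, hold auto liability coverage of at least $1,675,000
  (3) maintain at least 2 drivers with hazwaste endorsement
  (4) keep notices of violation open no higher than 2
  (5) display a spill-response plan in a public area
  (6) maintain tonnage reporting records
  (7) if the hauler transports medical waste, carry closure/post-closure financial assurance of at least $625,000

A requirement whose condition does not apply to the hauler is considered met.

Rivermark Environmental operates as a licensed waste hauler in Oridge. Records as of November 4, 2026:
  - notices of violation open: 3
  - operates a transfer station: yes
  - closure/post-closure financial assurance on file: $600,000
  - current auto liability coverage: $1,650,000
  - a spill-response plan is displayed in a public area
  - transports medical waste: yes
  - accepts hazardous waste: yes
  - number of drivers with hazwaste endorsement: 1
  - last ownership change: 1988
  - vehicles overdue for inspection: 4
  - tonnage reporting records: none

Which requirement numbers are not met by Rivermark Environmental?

1. condition 'accepts hazardous waste' holds; vehicles overdue for inspection 4 > 2 → not met
2. condition 'operates a transfer station' holds; auto liability coverage $1,650,000 < $1,675,000 → not met
3. drivers with hazwaste endorsement 1 < 2 → not met
4. notices of violation open 3 > 2 → not met
5. spill-response plan present → met
6. tonnage reporting records absent → not met
7. condition 'transports medical waste' holds; closure/post-closure financial assurance $600,000 < $625,000 → not met
Not met: 1, 2, 3, 4, 6, 7

1, 2, 3, 4, 6, 7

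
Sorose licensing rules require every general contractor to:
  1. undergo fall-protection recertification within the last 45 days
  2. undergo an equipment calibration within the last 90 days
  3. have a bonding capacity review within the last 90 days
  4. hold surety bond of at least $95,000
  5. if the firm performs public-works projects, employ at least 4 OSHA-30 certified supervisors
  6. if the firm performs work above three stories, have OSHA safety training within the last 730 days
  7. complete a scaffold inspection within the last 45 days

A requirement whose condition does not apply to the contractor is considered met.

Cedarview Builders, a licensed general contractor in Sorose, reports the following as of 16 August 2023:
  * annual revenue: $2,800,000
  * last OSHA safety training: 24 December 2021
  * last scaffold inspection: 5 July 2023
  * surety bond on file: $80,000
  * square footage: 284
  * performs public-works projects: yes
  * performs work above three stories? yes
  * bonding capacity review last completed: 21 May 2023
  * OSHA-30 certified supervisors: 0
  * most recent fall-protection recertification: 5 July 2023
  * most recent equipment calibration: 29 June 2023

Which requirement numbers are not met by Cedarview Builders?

4, 5

1. fall-protection recertification 42 days ago vs limit 45 → met
2. equipment calibration 48 days ago vs limit 90 → met
3. bonding capacity review 87 days ago vs limit 90 → met
4. surety bond $80,000 < $95,000 → not met
5. condition 'performs public-works projects' holds; OSHA-30 certified supervisors 0 < 4 → not met
6. condition 'performs work above three stories' holds; OSHA safety training 600 days ago vs limit 730 → met
7. scaffold inspection 42 days ago vs limit 45 → met
Not met: 4, 5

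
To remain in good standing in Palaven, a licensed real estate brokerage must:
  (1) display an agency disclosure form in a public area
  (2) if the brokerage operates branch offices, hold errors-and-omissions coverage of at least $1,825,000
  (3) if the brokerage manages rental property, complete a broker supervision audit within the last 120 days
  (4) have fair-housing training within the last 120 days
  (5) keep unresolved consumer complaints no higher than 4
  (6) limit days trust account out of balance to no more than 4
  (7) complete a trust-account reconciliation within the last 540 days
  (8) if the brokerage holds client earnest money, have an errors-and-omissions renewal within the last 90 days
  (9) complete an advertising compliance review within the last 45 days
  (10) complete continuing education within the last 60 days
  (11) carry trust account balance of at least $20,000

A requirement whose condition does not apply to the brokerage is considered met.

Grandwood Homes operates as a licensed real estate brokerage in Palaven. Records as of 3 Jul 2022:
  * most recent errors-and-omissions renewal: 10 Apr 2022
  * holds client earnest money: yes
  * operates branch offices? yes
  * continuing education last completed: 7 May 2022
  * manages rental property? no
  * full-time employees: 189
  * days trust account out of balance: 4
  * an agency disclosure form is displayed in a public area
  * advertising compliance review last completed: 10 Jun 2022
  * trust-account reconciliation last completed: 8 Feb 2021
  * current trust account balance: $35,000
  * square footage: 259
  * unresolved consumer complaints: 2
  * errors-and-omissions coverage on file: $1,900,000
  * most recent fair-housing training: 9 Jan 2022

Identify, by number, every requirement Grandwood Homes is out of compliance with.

4

1. agency disclosure form present → met
2. condition 'operates branch offices' holds; errors-and-omissions coverage $1,900,000 ≥ $1,825,000 → met
3. condition 'manages rental property' does not hold → requirement n/a → met
4. fair-housing training 175 days ago vs limit 120 → not met
5. unresolved consumer complaints 2 ≤ 4 → met
6. days trust account out of balance 4 ≤ 4 → met
7. trust-account reconciliation 510 days ago vs limit 540 → met
8. condition 'holds client earnest money' holds; errors-and-omissions renewal 84 days ago vs limit 90 → met
9. advertising compliance review 23 days ago vs limit 45 → met
10. continuing education 57 days ago vs limit 60 → met
11. trust account balance $35,000 ≥ $20,000 → met
Not met: 4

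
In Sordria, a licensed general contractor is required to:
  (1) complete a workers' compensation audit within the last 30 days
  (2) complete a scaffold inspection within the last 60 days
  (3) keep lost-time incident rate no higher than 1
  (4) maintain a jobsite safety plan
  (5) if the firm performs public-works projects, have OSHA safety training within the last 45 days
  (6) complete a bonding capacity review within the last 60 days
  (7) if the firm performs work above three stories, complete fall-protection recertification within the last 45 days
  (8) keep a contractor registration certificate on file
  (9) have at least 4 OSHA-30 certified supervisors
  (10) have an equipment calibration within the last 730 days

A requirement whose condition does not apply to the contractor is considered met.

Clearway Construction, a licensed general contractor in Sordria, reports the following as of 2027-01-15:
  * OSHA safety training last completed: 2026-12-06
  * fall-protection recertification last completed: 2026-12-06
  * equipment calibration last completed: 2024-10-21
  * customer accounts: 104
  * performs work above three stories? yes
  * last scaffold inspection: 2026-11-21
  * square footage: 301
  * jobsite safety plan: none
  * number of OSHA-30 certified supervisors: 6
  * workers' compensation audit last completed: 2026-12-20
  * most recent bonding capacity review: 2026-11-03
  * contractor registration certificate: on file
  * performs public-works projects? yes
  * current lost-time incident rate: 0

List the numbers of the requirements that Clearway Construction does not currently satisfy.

1. workers' compensation audit 26 days ago vs limit 30 → met
2. scaffold inspection 55 days ago vs limit 60 → met
3. lost-time incident rate 0 ≤ 1 → met
4. jobsite safety plan absent → not met
5. condition 'performs public-works projects' holds; OSHA safety training 40 days ago vs limit 45 → met
6. bonding capacity review 73 days ago vs limit 60 → not met
7. condition 'performs work above three stories' holds; fall-protection recertification 40 days ago vs limit 45 → met
8. contractor registration certificate present → met
9. OSHA-30 certified supervisors 6 ≥ 4 → met
10. equipment calibration 816 days ago vs limit 730 → not met
Not met: 4, 6, 10

4, 6, 10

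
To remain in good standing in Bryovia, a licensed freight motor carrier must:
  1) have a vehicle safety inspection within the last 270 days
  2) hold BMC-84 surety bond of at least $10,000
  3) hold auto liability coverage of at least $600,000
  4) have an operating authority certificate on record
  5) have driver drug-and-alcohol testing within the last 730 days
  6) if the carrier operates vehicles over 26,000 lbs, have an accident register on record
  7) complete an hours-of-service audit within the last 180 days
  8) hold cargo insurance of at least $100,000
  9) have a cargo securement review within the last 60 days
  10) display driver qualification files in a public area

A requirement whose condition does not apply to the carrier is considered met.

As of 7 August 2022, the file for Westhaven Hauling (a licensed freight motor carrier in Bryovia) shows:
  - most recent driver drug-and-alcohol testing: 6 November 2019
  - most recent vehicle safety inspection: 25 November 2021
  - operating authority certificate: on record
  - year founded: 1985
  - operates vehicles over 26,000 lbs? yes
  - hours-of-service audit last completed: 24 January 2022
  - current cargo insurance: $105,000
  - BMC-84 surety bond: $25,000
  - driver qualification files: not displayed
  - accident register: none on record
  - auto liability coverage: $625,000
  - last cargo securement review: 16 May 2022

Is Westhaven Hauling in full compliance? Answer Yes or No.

No

1. vehicle safety inspection 255 days ago vs limit 270 → met
2. BMC-84 surety bond $25,000 ≥ $10,000 → met
3. auto liability coverage $625,000 ≥ $600,000 → met
4. operating authority certificate present → met
5. driver drug-and-alcohol testing 1005 days ago vs limit 730 → not met
6. condition 'operates vehicles over 26,000 lbs' holds; accident register absent → not met
7. hours-of-service audit 195 days ago vs limit 180 → not met
8. cargo insurance $105,000 ≥ $100,000 → met
9. cargo securement review 83 days ago vs limit 60 → not met
10. driver qualification files absent → not met
Not met: 5, 6, 7, 9, 10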